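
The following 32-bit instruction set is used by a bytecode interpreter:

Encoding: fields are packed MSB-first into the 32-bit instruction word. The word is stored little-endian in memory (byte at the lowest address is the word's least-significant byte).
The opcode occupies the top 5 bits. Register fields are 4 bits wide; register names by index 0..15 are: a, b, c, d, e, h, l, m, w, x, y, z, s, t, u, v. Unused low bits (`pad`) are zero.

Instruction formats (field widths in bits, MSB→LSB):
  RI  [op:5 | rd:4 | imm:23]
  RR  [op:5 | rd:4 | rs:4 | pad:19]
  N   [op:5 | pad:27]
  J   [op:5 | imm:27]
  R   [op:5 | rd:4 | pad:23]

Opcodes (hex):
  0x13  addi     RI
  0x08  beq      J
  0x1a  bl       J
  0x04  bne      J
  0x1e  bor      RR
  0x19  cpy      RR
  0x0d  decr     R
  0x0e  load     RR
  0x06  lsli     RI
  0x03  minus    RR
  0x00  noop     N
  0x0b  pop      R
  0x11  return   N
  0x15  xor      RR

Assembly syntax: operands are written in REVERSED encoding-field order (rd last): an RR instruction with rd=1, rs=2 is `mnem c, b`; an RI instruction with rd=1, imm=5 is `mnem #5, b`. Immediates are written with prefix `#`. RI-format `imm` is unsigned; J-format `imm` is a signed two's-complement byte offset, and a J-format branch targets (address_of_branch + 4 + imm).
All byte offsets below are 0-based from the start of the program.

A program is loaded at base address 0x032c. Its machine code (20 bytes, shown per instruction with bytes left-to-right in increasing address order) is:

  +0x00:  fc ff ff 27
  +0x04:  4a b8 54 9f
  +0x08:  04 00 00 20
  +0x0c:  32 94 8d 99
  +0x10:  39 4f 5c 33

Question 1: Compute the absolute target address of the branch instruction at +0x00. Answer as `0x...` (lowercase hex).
@+00  little-endian(fc ff ff 27) = 0x27fffffc
  top 5b → 0x4 → bne [J]
  [26:0] imm=134217724 (s27→-4) = #-4
  target = base 0x032c + off 0x00 + 4 + imm -4 = 0x032c

0x032c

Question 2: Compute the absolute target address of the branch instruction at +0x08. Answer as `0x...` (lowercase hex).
0x033c

off 0x08: read 04 00 00 20 as little → 0x20000004
  opcode bits[31:27]=0x4: bne/J
  imm@[26:0]=0x4 ⇒ #4
  target = base 0x032c + off 0x08 + 4 + imm 4 = 0x033c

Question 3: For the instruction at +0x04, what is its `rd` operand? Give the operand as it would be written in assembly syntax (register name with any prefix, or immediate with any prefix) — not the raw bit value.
u

off 0x04: read 4a b8 54 9f as little → 0x9f54b84a
  opcode bits[31:27]=0x13: addi/RI
  rd@[26:23]=0xe ⇒ u
  imm@[22:0]=0x54b84a ⇒ #5552202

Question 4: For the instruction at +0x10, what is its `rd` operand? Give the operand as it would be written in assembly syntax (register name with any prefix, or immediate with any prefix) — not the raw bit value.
@+10  little-endian(39 4f 5c 33) = 0x335c4f39
  top 5b → 0x6 → lsli [RI]
  rd@[26:23]=0x6 ⇒ l
  imm@[22:0]=0x5c4f39 ⇒ #6049593

l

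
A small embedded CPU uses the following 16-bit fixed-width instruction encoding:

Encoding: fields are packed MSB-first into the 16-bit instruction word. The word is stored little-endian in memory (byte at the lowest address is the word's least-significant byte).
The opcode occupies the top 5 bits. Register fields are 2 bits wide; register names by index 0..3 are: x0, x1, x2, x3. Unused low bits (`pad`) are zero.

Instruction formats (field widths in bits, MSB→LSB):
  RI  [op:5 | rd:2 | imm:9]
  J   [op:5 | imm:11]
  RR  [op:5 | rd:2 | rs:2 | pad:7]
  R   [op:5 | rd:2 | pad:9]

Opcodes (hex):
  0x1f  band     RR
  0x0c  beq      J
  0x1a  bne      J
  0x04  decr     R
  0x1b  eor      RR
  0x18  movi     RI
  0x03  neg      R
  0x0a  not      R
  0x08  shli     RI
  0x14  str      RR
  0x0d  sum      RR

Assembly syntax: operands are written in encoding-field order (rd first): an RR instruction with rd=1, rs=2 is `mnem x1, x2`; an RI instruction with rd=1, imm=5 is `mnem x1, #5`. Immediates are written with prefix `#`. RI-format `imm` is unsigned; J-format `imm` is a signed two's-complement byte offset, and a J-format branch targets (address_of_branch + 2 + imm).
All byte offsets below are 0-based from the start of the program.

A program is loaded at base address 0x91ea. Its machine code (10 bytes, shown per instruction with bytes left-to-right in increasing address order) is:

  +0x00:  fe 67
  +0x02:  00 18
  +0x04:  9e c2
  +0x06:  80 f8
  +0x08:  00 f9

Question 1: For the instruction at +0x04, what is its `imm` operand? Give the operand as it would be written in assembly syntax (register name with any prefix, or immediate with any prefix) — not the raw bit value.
off 0x04: read 9e c2 as little → 0xc29e
  top 5b → 0x18 → movi [RI]
  rd: (w>>9)&0x3=0x1 → x1
  imm: (w>>0)&0x1ff=0x9e → #158

#158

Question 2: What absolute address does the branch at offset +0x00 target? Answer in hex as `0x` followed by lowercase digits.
0x91ea

+0x00: fe 67 ⇒ word 0x67fe (little)
  top 5b → 0xc → beq [J]
  [10:0] imm=2046 (s11→-2) = #-2
  target = base 0x91ea + off 0x00 + 2 + imm -2 = 0x91ea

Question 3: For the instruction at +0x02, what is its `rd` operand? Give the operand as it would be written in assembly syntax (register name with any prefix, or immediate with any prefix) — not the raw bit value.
@+02  little-endian(00 18) = 0x1800
  op=0x1800>>11=0x3 ⇒ neg (R)
  rd: (w>>9)&0x3=0x0 → x0

x0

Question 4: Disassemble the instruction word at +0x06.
band x0, x1

+0x06: 80 f8 ⇒ word 0xf880 (little)
  opcode bits[15:11]=0x1f: band/RR
  rd@[10:9]=0x0 ⇒ x0
  rs@[8:7]=0x1 ⇒ x1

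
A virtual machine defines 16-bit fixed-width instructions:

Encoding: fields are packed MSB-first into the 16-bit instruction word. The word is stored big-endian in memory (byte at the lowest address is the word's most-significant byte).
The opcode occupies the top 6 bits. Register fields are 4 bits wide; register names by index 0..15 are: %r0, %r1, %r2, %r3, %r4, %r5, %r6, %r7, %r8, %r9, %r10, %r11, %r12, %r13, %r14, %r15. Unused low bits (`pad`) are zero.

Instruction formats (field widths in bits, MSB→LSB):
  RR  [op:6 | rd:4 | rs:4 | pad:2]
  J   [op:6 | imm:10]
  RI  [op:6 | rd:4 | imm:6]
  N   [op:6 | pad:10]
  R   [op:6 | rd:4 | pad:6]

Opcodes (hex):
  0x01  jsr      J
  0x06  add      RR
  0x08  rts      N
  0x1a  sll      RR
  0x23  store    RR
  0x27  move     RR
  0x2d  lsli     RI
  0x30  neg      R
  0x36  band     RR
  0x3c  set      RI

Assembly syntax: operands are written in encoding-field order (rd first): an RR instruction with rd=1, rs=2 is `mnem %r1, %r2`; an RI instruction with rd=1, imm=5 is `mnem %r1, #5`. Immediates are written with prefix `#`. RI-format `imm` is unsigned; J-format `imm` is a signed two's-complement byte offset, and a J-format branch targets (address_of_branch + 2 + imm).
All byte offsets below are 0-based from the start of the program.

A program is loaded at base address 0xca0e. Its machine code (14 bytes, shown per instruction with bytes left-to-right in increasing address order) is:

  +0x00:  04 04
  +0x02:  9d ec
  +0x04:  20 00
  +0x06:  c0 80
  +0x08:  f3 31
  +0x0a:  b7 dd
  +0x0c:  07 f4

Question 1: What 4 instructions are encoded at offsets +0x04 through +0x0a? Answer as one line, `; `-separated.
+0x04: 20 00 ⇒ word 0x2000 (big)
  opcode bits[15:10]=0x8: rts/N
+0x06: c0 80 ⇒ word 0xc080 (big)
  opcode bits[15:10]=0x30: neg/R
  rd@[9:6]=0x2 ⇒ %r2
+0x08: f3 31 ⇒ word 0xf331 (big)
  opcode bits[15:10]=0x3c: set/RI
  rd@[9:6]=0xc ⇒ %r12
  imm@[5:0]=0x31 ⇒ #49
+0x0a: b7 dd ⇒ word 0xb7dd (big)
  opcode bits[15:10]=0x2d: lsli/RI
  rd@[9:6]=0xf ⇒ %r15
  imm@[5:0]=0x1d ⇒ #29

rts; neg %r2; set %r12, #49; lsli %r15, #29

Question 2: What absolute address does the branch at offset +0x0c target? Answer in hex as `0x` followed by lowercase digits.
+0x0c: 07 f4 ⇒ word 0x07f4 (big)
  op=0x07f4>>10=0x1 ⇒ jsr (J)
  [9:0] imm=1012 (s10→-12) = #-12
  target = base 0xca0e + off 0x0c + 2 + imm -12 = 0xca10

0xca10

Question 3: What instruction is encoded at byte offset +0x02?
@+02  big-endian(9d ec) = 0x9dec
  op=0x9dec>>10=0x27 ⇒ move (RR)
  rd@[9:6]=0x7 ⇒ %r7
  rs@[5:2]=0xb ⇒ %r11

move %r7, %r11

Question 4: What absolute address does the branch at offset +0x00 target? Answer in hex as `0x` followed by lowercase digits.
0xca14

+0x00: 04 04 ⇒ word 0x0404 (big)
  opcode bits[15:10]=0x1: jsr/J
  imm@[9:0]=0x4 ⇒ #4
  target = base 0xca0e + off 0x00 + 2 + imm 4 = 0xca14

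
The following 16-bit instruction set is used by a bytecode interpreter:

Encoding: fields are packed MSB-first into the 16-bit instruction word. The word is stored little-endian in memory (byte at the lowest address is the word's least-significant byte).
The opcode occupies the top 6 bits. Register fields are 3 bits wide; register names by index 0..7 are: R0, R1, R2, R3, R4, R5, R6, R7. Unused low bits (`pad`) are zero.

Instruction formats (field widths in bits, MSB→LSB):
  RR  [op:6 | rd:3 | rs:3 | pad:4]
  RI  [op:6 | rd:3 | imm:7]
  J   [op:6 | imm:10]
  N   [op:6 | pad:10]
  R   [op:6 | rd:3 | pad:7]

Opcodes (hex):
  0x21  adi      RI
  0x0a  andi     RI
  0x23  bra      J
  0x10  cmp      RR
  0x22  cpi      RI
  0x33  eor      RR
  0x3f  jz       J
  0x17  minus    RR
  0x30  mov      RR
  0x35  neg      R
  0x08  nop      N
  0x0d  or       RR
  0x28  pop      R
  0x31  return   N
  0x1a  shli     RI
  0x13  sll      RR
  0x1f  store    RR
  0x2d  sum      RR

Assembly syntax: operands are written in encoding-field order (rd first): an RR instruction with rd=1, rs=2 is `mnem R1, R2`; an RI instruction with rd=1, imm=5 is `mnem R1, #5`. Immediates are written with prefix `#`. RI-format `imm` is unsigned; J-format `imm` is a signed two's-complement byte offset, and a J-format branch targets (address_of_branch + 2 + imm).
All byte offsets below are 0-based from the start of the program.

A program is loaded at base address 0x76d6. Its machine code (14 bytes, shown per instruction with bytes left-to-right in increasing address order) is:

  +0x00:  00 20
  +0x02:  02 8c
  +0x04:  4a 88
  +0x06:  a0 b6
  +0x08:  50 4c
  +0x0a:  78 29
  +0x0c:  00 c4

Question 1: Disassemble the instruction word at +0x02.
bra #2

off 0x02: read 02 8c as little → 0x8c02
  opcode bits[15:10]=0x23: bra/J
  [9:0] imm=2 = #2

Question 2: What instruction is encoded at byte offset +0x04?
cpi R0, #74

[04] 4a 88 → 0x884a
  op=0x884a>>10=0x22 ⇒ cpi (RI)
  rd@[9:7]=0x0 ⇒ R0
  imm@[6:0]=0x4a ⇒ #74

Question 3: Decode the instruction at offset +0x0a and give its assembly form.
+0x0a: 78 29 ⇒ word 0x2978 (little)
  opcode bits[15:10]=0xa: andi/RI
  [9:7] rd=2 = R2
  [6:0] imm=120 = #120

andi R2, #120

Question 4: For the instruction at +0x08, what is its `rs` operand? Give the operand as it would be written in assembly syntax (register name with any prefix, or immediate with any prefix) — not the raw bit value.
+0x08: 50 4c ⇒ word 0x4c50 (little)
  top 6b → 0x13 → sll [RR]
  rd@[9:7]=0x0 ⇒ R0
  rs@[6:4]=0x5 ⇒ R5

R5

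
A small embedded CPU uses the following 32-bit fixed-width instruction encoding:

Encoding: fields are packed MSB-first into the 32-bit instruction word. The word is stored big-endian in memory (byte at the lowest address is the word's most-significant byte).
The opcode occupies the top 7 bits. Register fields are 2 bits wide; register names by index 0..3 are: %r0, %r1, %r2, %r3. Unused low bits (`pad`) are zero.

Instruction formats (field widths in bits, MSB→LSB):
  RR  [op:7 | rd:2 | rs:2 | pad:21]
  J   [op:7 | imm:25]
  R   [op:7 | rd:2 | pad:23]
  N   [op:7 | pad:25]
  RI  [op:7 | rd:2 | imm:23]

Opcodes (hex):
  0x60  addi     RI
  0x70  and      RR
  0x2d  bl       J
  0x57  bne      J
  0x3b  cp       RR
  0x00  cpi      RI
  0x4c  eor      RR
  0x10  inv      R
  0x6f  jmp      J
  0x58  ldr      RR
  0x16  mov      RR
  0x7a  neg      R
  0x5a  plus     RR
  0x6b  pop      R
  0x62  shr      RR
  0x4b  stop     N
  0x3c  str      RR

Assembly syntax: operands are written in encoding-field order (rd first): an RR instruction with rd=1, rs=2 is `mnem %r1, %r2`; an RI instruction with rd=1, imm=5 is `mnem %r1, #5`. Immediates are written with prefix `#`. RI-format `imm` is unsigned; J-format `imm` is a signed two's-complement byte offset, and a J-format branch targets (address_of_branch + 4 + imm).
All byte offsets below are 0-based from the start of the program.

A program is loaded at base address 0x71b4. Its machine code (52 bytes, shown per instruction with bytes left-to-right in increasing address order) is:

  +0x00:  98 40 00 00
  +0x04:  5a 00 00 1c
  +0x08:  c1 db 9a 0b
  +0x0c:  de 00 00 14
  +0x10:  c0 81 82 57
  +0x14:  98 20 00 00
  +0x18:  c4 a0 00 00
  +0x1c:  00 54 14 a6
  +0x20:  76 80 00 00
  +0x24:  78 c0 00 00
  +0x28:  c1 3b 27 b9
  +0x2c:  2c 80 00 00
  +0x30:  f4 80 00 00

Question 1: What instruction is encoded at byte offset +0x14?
eor %r0, %r1

@+14  big-endian(98 20 00 00) = 0x98200000
  top 7b → 0x4c → eor [RR]
  rd@[24:23]=0x0 ⇒ %r0
  rs@[22:21]=0x1 ⇒ %r1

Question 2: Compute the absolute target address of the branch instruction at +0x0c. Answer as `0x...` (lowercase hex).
[0c] de 00 00 14 → 0xde000014
  opcode bits[31:25]=0x6f: jmp/J
  imm@[24:0]=0x14 ⇒ #20
  target = base 0x71b4 + off 0x0c + 4 + imm 20 = 0x71d8

0x71d8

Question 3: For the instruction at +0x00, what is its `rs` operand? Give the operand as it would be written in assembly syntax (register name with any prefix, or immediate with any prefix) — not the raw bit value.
[00] 98 40 00 00 → 0x98400000
  opcode bits[31:25]=0x4c: eor/RR
  rd@[24:23]=0x0 ⇒ %r0
  rs@[22:21]=0x2 ⇒ %r2

%r2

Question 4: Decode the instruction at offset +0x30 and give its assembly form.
+0x30: f4 80 00 00 ⇒ word 0xf4800000 (big)
  opcode bits[31:25]=0x7a: neg/R
  rd: (w>>23)&0x3=0x1 → %r1

neg %r1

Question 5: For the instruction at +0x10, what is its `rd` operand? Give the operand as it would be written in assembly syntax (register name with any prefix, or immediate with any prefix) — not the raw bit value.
[10] c0 81 82 57 → 0xc0818257
  op=0xc0818257>>25=0x60 ⇒ addi (RI)
  rd: (w>>23)&0x3=0x1 → %r1
  imm: (w>>0)&0x7fffff=0x18257 → #98903

%r1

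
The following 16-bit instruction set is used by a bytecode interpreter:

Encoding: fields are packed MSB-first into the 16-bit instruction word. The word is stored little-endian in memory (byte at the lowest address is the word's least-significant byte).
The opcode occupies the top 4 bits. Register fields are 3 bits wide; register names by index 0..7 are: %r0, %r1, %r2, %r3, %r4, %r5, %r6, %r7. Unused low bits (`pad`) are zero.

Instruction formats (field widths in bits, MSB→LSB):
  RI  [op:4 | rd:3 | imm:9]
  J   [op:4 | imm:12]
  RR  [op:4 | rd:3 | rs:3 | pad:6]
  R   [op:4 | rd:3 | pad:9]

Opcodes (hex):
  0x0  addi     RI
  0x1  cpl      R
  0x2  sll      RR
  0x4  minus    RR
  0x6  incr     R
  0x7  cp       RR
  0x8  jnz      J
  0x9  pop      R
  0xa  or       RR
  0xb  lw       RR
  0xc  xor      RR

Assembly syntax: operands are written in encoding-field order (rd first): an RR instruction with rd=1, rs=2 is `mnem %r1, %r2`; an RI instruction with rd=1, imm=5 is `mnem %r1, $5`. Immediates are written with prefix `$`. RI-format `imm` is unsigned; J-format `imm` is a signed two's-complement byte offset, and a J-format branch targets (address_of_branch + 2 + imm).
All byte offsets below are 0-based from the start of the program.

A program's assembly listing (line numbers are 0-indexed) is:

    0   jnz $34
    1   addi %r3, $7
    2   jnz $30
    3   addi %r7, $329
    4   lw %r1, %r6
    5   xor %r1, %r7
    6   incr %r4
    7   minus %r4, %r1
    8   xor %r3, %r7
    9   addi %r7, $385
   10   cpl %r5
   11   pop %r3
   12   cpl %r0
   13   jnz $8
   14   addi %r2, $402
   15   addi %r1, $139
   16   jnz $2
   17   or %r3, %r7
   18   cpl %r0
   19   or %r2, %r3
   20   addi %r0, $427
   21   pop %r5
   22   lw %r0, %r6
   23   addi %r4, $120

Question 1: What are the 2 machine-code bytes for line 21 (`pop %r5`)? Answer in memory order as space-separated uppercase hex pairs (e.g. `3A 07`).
00 9A

line 21 (pop): pack op=0x9:4|rd=5:3|pad=0:9 = 0x9a00; little→ 00 9a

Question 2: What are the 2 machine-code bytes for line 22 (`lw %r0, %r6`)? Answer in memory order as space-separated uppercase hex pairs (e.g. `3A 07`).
22. lw fields op=0xb:4|rd=0:3|rs=6:3|pad=0:6 → word b180h → 80 b1

80 B1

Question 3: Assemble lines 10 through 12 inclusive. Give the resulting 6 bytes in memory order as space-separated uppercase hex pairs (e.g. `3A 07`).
L10: cpl op=0x1:4|rd=5:3|pad=0:9 ⇒ 0x1a00 ⇒ little 00 1a
L11: pop op=0x9:4|rd=3:3|pad=0:9 ⇒ 0x9600 ⇒ little 00 96
L12: cpl op=0x1:4|rd=0:3|pad=0:9 ⇒ 0x1000 ⇒ little 00 10

00 1A 00 96 00 10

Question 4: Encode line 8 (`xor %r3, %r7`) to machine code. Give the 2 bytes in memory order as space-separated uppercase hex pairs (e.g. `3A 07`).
L8: xor op=0xc:4|rd=3:3|rs=7:3|pad=0:6 ⇒ 0xc7c0 ⇒ little c0 c7

C0 C7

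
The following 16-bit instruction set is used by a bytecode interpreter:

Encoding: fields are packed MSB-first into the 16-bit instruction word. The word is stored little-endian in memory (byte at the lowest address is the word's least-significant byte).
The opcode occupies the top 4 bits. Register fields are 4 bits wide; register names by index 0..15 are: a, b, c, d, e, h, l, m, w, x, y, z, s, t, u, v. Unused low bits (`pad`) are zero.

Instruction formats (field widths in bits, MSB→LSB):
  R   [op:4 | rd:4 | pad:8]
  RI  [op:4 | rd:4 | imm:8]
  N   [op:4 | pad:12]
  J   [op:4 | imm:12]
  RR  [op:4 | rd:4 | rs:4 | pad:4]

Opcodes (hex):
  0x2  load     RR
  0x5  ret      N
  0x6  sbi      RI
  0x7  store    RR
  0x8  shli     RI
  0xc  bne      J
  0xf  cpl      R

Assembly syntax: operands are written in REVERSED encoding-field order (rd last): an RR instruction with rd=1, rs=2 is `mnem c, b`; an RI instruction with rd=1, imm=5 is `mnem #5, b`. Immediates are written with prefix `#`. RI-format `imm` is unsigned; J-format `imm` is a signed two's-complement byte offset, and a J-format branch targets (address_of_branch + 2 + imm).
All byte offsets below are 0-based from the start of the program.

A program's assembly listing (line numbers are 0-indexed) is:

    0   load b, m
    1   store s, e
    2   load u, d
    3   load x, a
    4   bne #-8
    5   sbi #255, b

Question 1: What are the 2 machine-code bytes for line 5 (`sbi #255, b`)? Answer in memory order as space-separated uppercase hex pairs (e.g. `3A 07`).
line 5 (sbi): pack op=0x6:4|rd=1:4|imm=255:8 = 0x61ff; little→ ff 61

FF 61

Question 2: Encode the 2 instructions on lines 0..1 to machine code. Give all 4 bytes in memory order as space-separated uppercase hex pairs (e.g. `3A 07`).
line 0 (load): pack op=0x2:4|rd=7:4|rs=1:4|pad=0:4 = 0x2710; little→ 10 27
line 1 (store): pack op=0x7:4|rd=4:4|rs=12:4|pad=0:4 = 0x74c0; little→ c0 74

10 27 C0 74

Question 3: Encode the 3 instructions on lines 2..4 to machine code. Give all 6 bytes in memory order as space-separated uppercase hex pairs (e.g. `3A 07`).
E0 23 90 20 F8 CF

line 2 (load): pack op=0x2:4|rd=3:4|rs=14:4|pad=0:4 = 0x23e0; little→ e0 23
line 3 (load): pack op=0x2:4|rd=0:4|rs=9:4|pad=0:4 = 0x2090; little→ 90 20
line 4 (bne): pack op=0xc:4|imm=-8:12 = 0xcff8; little→ f8 cf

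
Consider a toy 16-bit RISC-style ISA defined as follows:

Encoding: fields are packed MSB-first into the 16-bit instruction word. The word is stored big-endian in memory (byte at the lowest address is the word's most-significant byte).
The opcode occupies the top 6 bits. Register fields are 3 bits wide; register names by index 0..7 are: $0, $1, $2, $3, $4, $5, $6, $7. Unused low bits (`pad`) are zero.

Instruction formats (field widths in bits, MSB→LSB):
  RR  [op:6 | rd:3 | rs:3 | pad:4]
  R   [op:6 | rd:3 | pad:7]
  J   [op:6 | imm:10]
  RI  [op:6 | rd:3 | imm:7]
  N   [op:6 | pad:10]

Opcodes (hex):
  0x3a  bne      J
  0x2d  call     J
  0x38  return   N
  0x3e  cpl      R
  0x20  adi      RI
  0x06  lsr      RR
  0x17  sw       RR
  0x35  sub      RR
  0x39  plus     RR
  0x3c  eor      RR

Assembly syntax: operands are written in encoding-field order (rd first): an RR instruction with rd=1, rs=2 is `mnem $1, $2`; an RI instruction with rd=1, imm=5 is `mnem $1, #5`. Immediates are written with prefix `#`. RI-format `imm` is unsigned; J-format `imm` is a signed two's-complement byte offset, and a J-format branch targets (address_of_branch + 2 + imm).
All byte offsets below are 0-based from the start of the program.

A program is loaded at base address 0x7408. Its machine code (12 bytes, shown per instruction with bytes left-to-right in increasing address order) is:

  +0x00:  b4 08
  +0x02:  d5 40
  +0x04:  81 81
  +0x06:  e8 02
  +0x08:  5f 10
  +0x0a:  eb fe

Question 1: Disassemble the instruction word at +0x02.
sub $2, $4

+0x02: d5 40 ⇒ word 0xd540 (big)
  top 6b → 0x35 → sub [RR]
  [9:7] rd=2 = $2
  [6:4] rs=4 = $4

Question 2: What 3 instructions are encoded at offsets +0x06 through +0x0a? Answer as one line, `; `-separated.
bne #2; sw $6, $1; bne #-2

off 0x06: read e8 02 as big → 0xe802
  top 6b → 0x3a → bne [J]
  [9:0] imm=2 = #2
off 0x08: read 5f 10 as big → 0x5f10
  top 6b → 0x17 → sw [RR]
  [9:7] rd=6 = $6
  [6:4] rs=1 = $1
off 0x0a: read eb fe as big → 0xebfe
  top 6b → 0x3a → bne [J]
  [9:0] imm=1022 (s10→-2) = #-2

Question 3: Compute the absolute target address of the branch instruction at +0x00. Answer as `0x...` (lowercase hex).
0x7412

+0x00: b4 08 ⇒ word 0xb408 (big)
  op=0xb408>>10=0x2d ⇒ call (J)
  [9:0] imm=8 = #8
  target = base 0x7408 + off 0x00 + 2 + imm 8 = 0x7412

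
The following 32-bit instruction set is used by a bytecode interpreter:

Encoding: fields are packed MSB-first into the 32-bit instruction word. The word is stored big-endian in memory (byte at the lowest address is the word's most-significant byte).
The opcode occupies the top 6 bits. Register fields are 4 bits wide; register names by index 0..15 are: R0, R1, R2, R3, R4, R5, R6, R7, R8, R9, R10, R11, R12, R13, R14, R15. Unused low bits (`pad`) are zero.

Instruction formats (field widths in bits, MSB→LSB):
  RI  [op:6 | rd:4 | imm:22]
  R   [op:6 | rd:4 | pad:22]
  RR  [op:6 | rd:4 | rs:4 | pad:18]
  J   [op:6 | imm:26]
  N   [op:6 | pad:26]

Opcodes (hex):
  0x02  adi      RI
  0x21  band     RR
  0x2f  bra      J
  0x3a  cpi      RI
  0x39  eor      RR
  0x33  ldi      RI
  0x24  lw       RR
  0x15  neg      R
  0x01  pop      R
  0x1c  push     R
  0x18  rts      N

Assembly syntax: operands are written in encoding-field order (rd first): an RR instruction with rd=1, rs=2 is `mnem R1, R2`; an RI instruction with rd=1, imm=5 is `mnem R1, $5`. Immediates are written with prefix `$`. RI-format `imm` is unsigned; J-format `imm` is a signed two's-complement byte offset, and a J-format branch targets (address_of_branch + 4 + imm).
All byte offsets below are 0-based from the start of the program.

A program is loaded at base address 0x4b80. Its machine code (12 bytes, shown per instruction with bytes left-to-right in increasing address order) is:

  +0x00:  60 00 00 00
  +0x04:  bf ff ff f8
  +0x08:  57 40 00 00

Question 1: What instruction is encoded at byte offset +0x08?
+0x08: 57 40 00 00 ⇒ word 0x57400000 (big)
  op=0x57400000>>26=0x15 ⇒ neg (R)
  rd@[25:22]=0xd ⇒ R13

neg R13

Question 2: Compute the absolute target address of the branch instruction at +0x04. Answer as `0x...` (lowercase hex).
+0x04: bf ff ff f8 ⇒ word 0xbffffff8 (big)
  opcode bits[31:26]=0x2f: bra/J
  imm@[25:0]=0x3fffff8 (s26→-8) ⇒ $-8
  target = base 0x4b80 + off 0x04 + 4 + imm -8 = 0x4b80

0x4b80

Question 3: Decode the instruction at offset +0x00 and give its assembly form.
rts

@+00  big-endian(60 00 00 00) = 0x60000000
  opcode bits[31:26]=0x18: rts/N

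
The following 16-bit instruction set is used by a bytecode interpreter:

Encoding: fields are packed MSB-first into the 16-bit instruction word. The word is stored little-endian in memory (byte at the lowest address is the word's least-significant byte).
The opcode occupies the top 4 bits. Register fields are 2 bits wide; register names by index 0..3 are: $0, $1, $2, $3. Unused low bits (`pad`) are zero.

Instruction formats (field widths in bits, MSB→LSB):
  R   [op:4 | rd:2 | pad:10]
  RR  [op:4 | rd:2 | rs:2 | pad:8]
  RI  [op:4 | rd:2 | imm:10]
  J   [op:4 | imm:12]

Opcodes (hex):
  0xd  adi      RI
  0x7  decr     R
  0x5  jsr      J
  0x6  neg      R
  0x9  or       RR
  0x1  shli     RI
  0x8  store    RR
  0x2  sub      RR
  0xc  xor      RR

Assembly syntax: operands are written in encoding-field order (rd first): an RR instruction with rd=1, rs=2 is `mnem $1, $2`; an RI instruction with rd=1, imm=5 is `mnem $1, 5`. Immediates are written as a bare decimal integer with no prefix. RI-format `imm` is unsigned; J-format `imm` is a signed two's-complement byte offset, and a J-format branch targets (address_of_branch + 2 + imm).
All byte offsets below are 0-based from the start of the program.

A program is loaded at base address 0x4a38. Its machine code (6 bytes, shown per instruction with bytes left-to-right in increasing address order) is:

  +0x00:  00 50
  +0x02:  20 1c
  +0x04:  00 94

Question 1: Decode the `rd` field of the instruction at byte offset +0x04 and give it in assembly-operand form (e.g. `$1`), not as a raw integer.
$1

[04] 00 94 → 0x9400
  opcode bits[15:12]=0x9: or/RR
  rd@[11:10]=0x1 ⇒ $1
  rs@[9:8]=0x0 ⇒ $0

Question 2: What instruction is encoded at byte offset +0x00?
@+00  little-endian(00 50) = 0x5000
  op=0x5000>>12=0x5 ⇒ jsr (J)
  imm: (w>>0)&0xfff=0x0 → 0

jsr 0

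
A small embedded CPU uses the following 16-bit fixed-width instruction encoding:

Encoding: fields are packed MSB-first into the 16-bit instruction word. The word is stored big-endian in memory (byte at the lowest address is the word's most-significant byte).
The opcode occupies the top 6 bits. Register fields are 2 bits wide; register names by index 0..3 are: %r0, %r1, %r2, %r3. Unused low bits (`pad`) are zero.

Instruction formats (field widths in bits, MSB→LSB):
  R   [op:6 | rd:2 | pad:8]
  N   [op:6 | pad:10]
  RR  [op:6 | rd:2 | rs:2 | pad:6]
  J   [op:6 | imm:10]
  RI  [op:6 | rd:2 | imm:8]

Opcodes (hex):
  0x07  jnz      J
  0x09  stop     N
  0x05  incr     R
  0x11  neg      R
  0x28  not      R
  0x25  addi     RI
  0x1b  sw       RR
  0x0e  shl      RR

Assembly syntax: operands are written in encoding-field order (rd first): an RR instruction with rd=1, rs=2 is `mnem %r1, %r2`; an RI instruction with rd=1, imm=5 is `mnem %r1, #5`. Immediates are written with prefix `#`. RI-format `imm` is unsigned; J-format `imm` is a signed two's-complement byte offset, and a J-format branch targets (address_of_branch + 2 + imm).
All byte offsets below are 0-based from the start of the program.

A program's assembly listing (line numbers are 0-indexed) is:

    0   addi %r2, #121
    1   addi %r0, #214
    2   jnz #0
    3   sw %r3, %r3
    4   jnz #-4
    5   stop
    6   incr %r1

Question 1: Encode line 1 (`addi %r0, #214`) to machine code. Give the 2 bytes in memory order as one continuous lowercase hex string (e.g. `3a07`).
L1: addi op=0x25:6|rd=0:2|imm=214:8 ⇒ 0x94d6 ⇒ big 94 d6

94d6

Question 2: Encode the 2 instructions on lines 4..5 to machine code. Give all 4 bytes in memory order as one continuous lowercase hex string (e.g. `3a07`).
4. jnz fields op=0x7:6|imm=-4:10 → word 1ffch → 1f fc
5. stop fields op=0x9:6|pad=0:10 → word 2400h → 24 00

1ffc2400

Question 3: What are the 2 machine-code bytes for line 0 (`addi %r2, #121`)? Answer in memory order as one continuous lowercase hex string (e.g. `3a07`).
9679

0. addi fields op=0x25:6|rd=2:2|imm=121:8 → word 9679h → 96 79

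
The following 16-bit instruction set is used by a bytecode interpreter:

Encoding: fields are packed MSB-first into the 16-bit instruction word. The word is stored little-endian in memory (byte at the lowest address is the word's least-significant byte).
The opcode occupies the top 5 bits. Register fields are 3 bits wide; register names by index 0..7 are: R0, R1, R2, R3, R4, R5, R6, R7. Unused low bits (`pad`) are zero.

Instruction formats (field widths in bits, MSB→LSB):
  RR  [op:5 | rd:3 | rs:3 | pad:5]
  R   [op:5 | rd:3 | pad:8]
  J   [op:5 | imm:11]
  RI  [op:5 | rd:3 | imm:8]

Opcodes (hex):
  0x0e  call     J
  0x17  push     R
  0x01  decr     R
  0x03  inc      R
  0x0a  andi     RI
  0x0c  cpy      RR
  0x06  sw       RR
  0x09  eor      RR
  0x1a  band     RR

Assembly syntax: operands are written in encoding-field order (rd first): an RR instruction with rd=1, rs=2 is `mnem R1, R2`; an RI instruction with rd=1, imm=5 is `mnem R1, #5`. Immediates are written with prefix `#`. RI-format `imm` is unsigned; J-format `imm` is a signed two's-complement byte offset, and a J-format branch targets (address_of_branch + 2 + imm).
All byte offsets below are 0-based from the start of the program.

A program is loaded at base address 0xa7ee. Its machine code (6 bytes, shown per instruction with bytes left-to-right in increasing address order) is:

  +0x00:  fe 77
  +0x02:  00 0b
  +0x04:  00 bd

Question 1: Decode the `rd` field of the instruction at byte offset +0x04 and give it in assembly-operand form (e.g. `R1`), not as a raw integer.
R5

@+04  little-endian(00 bd) = 0xbd00
  op=0xbd00>>11=0x17 ⇒ push (R)
  [10:8] rd=5 = R5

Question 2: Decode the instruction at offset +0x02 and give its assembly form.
decr R3

@+02  little-endian(00 0b) = 0x0b00
  top 5b → 0x1 → decr [R]
  rd@[10:8]=0x3 ⇒ R3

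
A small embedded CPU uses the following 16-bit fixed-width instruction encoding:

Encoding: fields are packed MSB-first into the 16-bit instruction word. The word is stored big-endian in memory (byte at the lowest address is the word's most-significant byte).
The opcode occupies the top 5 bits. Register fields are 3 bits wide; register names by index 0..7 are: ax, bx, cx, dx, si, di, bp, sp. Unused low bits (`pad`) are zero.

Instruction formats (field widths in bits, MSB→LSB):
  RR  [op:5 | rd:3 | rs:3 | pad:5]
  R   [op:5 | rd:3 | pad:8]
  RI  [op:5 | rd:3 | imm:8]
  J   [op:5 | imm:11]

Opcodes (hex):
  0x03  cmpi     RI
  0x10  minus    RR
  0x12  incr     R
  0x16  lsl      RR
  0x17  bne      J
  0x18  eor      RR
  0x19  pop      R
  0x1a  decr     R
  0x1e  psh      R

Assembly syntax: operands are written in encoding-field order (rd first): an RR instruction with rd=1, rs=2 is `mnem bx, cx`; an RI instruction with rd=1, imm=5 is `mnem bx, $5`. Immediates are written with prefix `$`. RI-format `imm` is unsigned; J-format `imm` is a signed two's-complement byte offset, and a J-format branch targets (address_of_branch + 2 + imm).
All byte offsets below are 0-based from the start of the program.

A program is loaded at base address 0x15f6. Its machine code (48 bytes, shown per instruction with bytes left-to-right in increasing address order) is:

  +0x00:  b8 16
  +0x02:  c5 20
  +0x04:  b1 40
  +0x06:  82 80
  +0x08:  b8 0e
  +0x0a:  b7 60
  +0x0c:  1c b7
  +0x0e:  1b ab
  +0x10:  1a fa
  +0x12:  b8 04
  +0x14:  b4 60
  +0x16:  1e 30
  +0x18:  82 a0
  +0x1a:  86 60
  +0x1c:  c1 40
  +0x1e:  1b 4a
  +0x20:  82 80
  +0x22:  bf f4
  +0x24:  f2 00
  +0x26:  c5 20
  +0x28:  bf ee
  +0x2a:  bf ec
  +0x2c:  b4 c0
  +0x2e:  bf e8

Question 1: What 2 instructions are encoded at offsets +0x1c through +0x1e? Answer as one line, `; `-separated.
@+1c  big-endian(c1 40) = 0xc140
  top 5b → 0x18 → eor [RR]
  rd: (w>>8)&0x7=0x1 → bx
  rs: (w>>5)&0x7=0x2 → cx
@+1e  big-endian(1b 4a) = 0x1b4a
  top 5b → 0x3 → cmpi [RI]
  rd: (w>>8)&0x7=0x3 → dx
  imm: (w>>0)&0xff=0x4a → $74

eor bx, cx; cmpi dx, $74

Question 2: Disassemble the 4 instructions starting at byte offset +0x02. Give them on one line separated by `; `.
eor di, bx; lsl bx, cx; minus cx, si; bne $14

@+02  big-endian(c5 20) = 0xc520
  op=0xc520>>11=0x18 ⇒ eor (RR)
  rd@[10:8]=0x5 ⇒ di
  rs@[7:5]=0x1 ⇒ bx
@+04  big-endian(b1 40) = 0xb140
  op=0xb140>>11=0x16 ⇒ lsl (RR)
  rd@[10:8]=0x1 ⇒ bx
  rs@[7:5]=0x2 ⇒ cx
@+06  big-endian(82 80) = 0x8280
  op=0x8280>>11=0x10 ⇒ minus (RR)
  rd@[10:8]=0x2 ⇒ cx
  rs@[7:5]=0x4 ⇒ si
@+08  big-endian(b8 0e) = 0xb80e
  op=0xb80e>>11=0x17 ⇒ bne (J)
  imm@[10:0]=0xe ⇒ $14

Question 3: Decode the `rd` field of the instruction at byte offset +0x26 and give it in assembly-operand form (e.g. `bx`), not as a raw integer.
@+26  big-endian(c5 20) = 0xc520
  top 5b → 0x18 → eor [RR]
  [10:8] rd=5 = di
  [7:5] rs=1 = bx

di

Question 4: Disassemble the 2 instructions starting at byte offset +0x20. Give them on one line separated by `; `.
off 0x20: read 82 80 as big → 0x8280
  opcode bits[15:11]=0x10: minus/RR
  rd: (w>>8)&0x7=0x2 → cx
  rs: (w>>5)&0x7=0x4 → si
off 0x22: read bf f4 as big → 0xbff4
  opcode bits[15:11]=0x17: bne/J
  imm: (w>>0)&0x7ff=0x7f4 (s11→-12) → $-12

minus cx, si; bne $-12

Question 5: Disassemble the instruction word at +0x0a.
[0a] b7 60 → 0xb760
  top 5b → 0x16 → lsl [RR]
  [10:8] rd=7 = sp
  [7:5] rs=3 = dx

lsl sp, dx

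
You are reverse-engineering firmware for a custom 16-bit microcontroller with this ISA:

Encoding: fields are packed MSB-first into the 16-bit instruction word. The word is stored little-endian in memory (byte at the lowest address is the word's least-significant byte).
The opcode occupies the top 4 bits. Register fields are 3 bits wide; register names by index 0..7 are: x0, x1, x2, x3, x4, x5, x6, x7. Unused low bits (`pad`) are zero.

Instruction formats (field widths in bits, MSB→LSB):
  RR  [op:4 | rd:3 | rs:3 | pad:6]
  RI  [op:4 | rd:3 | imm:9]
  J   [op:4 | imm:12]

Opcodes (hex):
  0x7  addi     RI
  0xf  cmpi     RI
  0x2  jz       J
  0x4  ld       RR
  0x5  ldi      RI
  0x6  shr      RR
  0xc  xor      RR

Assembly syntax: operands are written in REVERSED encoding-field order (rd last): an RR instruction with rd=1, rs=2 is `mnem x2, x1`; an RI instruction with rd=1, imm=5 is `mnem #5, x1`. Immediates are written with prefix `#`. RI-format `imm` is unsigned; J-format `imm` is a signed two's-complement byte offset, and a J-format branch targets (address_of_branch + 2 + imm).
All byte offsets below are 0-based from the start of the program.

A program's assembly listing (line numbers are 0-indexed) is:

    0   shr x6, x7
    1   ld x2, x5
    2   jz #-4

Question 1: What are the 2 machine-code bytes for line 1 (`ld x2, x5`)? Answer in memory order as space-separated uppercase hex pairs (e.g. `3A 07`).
1. ld fields op=0x4:4|rd=5:3|rs=2:3|pad=0:6 → word 4a80h → 80 4a

80 4A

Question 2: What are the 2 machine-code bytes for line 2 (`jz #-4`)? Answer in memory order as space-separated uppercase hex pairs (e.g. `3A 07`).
2. jz fields op=0x2:4|imm=-4:12 → word 2ffch → fc 2f

FC 2F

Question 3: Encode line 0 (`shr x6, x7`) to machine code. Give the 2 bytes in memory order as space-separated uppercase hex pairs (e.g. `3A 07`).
80 6F

line 0 (shr): pack op=0x6:4|rd=7:3|rs=6:3|pad=0:6 = 0x6f80; little→ 80 6f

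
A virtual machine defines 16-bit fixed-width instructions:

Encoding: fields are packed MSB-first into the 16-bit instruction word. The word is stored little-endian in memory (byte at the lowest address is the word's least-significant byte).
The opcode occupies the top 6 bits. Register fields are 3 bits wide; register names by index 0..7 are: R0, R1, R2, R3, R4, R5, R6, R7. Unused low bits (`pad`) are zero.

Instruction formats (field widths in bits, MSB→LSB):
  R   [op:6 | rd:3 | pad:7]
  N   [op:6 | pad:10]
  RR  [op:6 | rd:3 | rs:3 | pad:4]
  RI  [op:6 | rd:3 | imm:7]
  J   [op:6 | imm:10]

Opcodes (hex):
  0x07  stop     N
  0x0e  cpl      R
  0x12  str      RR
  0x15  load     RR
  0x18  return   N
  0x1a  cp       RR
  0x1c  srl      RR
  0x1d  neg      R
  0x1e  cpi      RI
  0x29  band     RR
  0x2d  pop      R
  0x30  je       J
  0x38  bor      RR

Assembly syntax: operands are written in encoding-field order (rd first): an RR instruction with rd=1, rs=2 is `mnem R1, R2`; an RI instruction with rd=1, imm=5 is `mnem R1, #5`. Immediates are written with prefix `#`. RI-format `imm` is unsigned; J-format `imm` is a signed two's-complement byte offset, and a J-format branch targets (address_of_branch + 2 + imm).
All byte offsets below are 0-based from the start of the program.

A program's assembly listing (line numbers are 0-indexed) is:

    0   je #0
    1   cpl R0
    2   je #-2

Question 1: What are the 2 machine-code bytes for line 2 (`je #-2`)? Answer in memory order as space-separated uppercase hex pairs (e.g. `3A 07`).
2. je fields op=0x30:6|imm=-2:10 → word c3feh → fe c3

FE C3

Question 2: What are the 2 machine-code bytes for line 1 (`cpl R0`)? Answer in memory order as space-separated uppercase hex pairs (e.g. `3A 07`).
L1: cpl op=0xe:6|rd=0:3|pad=0:7 ⇒ 0x3800 ⇒ little 00 38

00 38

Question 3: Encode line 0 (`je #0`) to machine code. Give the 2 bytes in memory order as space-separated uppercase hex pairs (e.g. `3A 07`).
00 C0

L0: je op=0x30:6|imm=0:10 ⇒ 0xc000 ⇒ little 00 c0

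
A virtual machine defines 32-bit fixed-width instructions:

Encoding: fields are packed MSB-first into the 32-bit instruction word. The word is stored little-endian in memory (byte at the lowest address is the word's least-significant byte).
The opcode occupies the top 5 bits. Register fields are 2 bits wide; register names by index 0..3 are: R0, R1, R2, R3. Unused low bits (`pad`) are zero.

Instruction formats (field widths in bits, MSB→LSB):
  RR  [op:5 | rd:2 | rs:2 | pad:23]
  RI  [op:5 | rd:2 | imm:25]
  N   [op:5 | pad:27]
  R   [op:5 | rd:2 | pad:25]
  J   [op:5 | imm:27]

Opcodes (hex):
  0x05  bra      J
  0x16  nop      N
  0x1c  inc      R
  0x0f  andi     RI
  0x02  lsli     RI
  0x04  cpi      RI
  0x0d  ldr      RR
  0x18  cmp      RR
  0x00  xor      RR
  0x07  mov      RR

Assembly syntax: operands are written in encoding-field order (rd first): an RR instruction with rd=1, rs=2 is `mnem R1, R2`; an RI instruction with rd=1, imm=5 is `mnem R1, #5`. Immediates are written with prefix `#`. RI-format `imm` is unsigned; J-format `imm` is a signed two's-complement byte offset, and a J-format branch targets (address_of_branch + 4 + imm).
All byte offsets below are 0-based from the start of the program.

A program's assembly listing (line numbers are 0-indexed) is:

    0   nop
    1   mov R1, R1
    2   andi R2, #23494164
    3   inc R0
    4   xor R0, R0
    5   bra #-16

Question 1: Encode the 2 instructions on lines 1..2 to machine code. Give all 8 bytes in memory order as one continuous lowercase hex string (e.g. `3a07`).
L1: mov op=0x7:5|rd=1:2|rs=1:2|pad=0:23 ⇒ 0x3a800000 ⇒ little 00 00 80 3a
L2: andi op=0xf:5|rd=2:2|imm=23494164:25 ⇒ 0x7d667e14 ⇒ little 14 7e 66 7d

0000803a147e667d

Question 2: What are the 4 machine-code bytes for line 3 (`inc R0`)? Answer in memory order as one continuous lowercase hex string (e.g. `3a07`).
line 3 (inc): pack op=0x1c:5|rd=0:2|pad=0:25 = 0xe0000000; little→ 00 00 00 e0

000000e0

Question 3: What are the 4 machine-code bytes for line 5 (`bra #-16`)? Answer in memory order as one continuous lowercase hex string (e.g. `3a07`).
5. bra fields op=0x5:5|imm=-16:27 → word 2ffffff0h → f0 ff ff 2f

f0ffff2f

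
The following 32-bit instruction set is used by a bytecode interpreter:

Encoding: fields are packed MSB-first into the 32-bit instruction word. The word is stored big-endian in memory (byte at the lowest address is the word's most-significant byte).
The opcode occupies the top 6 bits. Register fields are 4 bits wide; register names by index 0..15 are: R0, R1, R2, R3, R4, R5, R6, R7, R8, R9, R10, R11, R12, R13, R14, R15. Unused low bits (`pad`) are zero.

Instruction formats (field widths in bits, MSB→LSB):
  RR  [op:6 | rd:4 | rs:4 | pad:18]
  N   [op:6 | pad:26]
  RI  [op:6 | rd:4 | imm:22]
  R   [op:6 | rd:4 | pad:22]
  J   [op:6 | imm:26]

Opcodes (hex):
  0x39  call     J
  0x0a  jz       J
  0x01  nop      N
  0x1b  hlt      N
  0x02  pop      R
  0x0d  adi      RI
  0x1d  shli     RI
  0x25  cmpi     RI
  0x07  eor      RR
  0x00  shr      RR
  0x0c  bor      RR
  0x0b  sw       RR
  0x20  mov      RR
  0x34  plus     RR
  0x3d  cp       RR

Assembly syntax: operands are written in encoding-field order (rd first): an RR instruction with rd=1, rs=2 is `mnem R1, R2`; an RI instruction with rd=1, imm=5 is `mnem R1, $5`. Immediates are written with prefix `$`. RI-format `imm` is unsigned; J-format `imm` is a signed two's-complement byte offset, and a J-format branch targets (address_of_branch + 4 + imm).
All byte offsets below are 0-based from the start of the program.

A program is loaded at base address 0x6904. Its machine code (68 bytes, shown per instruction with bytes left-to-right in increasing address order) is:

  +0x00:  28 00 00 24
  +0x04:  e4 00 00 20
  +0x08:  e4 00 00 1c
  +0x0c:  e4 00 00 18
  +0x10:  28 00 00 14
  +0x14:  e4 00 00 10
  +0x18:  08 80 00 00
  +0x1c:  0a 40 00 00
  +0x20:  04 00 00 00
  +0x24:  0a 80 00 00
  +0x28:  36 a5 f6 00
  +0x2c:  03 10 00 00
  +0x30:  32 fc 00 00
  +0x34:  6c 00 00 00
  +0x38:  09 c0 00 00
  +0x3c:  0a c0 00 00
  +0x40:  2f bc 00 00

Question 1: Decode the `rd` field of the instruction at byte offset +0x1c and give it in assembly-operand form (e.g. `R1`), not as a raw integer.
R9

off 0x1c: read 0a 40 00 00 as big → 0x0a400000
  top 6b → 0x2 → pop [R]
  rd: (w>>22)&0xf=0x9 → R9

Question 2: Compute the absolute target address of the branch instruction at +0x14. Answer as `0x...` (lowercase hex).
0x692c

@+14  big-endian(e4 00 00 10) = 0xe4000010
  op=0xe4000010>>26=0x39 ⇒ call (J)
  imm: (w>>0)&0x3ffffff=0x10 → $16
  target = base 0x6904 + off 0x14 + 4 + imm 16 = 0x692c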